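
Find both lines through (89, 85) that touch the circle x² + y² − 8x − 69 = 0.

6x − 7y = −61 and 7x − 6y = 113

A line y − (85) = m(x − (89)) is tangent when its distance from (4, 0) is √85:
(−85m − (−85))² = 85(m² + 1)
42m² − 85m + 42 = 0, so m = 6/7 or m = 7/6.
Through (89, 85) these give 6x − 7y = −61 and 7x − 6y = 113.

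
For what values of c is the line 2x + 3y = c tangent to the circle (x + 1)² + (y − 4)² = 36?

Tangency holds when the distance from the centre (−1, 4) to the line equals the radius 6:
|2·(−1) + 3·4 − c| / √13 = 6
|c − (10)| = 6√13.

c = 10 ± 6√13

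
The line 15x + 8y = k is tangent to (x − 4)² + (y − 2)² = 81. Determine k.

k = −77 or k = 229

The line touches the circle iff its distance from (4, 2) is 9:
|15·4 + 8·2 − k| / √289 = 9
|k − (76)| = 9·17, so k = 229 or k = −77.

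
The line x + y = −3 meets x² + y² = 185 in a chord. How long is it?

19√2

From the line, y = −x − 3. Substituting:
2x² + 6x − 176 = 0  ⟹  x² + 3x − 88 = 0
x = 8 or x = −11, giving (8, −11) and (−11, 8).
|(8, −11) − (−11, 8)| = √((19)² + (−19)²) = 19√2.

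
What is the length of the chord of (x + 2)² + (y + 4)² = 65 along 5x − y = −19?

Express y = 5x + 19 and substitute into the circle:
26x² + 234x + 468 = 0  ⟹  x² + 9x + 18 = 0
x = −3 or x = −6, giving (−3, 4) and (−6, −11).
|(−3, 4) − (−6, −11)| = √((3)² + (15)²) = 3√26.

3√26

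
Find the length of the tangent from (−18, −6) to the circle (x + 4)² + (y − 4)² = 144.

Centre (−4, 4), r² = 144. |PO|² = (−14)² + (−10)² = 296.
The tangent meets the radius at right angles, so tangent² = |PO|² − r² = 296 − 144 = 152.

2√38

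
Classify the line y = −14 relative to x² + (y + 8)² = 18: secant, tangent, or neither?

neither

Substituting the line into the circle gives x² + 18 = 0.
Discriminant = (0)² − 4·1·(18) = −72 < 0.
No real roots: the line does not meet the circle.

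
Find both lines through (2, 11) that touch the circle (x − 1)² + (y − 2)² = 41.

5x + 4y = 54 and 4x − 5y = −47

Let a tangent through (2, 11) have slope m. Its distance from (1, 2) must equal √41:
[m·(−1) − (−9)]² = 41(m² + 1)
20m² + 9m − 20 = 0, so m = −5/4 or m = 4/5.
Through (2, 11) these give 5x + 4y = 54 and 4x − 5y = −47.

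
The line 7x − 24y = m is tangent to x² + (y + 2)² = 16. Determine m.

For a tangent, require d(centre, line) = r = 4.
|7·0 − 24·(−2) − m| / √625 = 4
|m − (48)| = 4·25, so m = 148 or m = −52.

m = −52 or m = 148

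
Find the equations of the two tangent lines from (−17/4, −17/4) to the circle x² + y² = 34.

Let a tangent through (−17/4, −17/4) have slope m. Its distance from (0, 0) must equal √34:
[m·(17/4) − (17/4)]² = 34(m² + 1)
15m² + 34m + 15 = 0, so m = −5/3 or m = −3/5.
Through (−17/4, −17/4) these give 5x + 3y = −34 and 3x + 5y = −34.

5x + 3y = −34 and 3x + 5y = −34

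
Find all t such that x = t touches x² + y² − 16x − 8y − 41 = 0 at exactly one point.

Tangency holds when the distance from the centre (8, 4) to the line equals the radius 11:
|1·8 + 0·4 − t| / √1 = 11
|t − (8)| = 11, so t = 19 or t = −3.

t = −3 or t = 19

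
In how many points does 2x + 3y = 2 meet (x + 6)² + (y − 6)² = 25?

Substituting the line into the circle gives 13x² + 172x + 355 = 0.
Δ = 29584 − 18460 = 11124.
Two real roots: the line is a secant.

2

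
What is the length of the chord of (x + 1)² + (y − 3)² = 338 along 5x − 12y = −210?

26

Centre (−1, 3), r² = 338. Perpendicular distance d from centre to line = |169| / √169 = 169/√169.
Half the chord is √(r² − d²) = √(169), so the full chord is 26.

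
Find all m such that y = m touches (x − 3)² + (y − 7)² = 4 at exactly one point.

m = 5 or m = 9

Tangency holds when the distance from the centre (3, 7) to the line equals the radius 2:
|0·3 + 1·7 − m| / √1 = 2
|m − (7)| = 2, so m = 9 or m = 5.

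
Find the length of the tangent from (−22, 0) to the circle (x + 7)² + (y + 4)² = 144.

Centre (−7, −4), r² = 144. |PO|² = (−15)² + (4)² = 241.
The tangent meets the radius at right angles, so tangent² = |PO|² − r² = 241 − 144 = 97.

√97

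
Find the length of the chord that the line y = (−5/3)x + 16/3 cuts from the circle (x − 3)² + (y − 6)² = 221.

5√34

Centre (3, 6), r² = 221. Perpendicular distance d from centre to line = |17| / √34 = 17/√34.
Chord = 2√(r² − d²) = 2·√(425/2) = 5√34.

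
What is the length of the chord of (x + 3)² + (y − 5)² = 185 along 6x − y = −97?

2√37

Express y = 6x + 97 and substitute into the circle:
37x² + 1110x + 8288 = 0  ⟹  x² + 30x + 224 = 0
x = −14 or x = −16, giving (−14, 13) and (−16, 1).
|(−14, 13) − (−16, 1)| = √((2)² + (12)²) = 2√37.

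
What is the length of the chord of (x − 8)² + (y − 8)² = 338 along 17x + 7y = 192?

26√2

Express y = (192 − 17x)/7 and substitute into the circle:
338x² − 5408x + 5070 = 0  ⟹  x² − 16x + 15 = 0
x = 15 or x = 1, giving (15, −9) and (1, 25).
Chord length = distance between (15, −9) and (1, 25) = √1352 = 26√2.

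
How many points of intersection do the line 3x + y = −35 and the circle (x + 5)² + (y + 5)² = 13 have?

0

d² = (3·(−5) + 1·(−5) − (−35))²/10 = 45/2; r² = 13.
Since d² > r², the line lies outside the circle.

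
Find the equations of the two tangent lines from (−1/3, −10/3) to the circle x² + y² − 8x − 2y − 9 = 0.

A line y − (−10/3) = m(x − (−1/3)) is tangent when its distance from (4, 1) is √26:
(13/3m − (13/3))² = 26(m² + 1)
5m² + 26m + 5 = 0, so m = −1/5 or m = −5.
Through (−1/3, −10/3) these give x + 5y = −17 and 5x + y = −5.

x + 5y = −17 and 5x + y = −5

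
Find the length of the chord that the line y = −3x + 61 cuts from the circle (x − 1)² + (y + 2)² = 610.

10√10

The distance from (1, −2) to the line is 60/√10, and r² = 610.
Chord = 2√(r² − d²) = 2·√(250) = 10√10.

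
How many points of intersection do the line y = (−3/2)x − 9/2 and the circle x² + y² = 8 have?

2

Substituting the line into the circle gives 13x² + 54x + 49 = 0.
Δ = 2916 − 2548 = 368.
Two real roots: the line is a secant.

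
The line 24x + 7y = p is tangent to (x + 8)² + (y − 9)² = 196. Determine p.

p = −479 or p = 221

The line touches the circle iff its distance from (−8, 9) is 14:
|24·(−8) + 7·9 − p| / √625 = 14
|p − (−129)| = 14·25, so p = 221 or p = −479.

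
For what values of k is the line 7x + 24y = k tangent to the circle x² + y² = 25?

For a tangent, require d(centre, line) = r = 5.
|7·0 + 24·0 − k| / √625 = 5
|k| = 5·25, so k = 125 or k = −125.

k = −125 or k = 125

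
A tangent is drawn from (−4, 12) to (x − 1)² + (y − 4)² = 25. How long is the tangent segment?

Centre (1, 4), r² = 25. |PO|² = (−5)² + (8)² = 89.
By the tangent–radius right angle, tangent length = √(|PO|² − r²) = √64 = 8.

8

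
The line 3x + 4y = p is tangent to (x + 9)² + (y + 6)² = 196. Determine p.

For a tangent, require d(centre, line) = r = 14.
|3·(−9) + 4·(−6) − p| / √25 = 14
|p − (−51)| = 14·5, so p = 19 or p = −121.

p = −121 or p = 19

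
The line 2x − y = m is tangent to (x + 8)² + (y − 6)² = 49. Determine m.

m = −22 ± 7√5

For a tangent, require d(centre, line) = r = 7.
|2·(−8) − 1·6 − m| / √5 = 7
|m − (−22)| = 7√5.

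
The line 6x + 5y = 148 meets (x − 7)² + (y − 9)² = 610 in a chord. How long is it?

6√61

Express y = (148 − 6x)/5 and substitute into the circle:
61x² − 1586x − 3416 = 0  ⟹  x² − 26x − 56 = 0
x = 28 or x = −2, giving (28, −4) and (−2, 32).
Chord length = distance between (28, −4) and (−2, 32) = √2196 = 6√61.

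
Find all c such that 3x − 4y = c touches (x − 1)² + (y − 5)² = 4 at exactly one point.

The line touches the circle iff its distance from (1, 5) is 2:
|3·1 − 4·5 − c| / √25 = 2
|c − (−17)| = 2·5, so c = −7 or c = −27.

c = −27 or c = −7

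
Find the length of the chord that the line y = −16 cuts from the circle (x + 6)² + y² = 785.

46

The distance from (−6, 0) to the line is 16, and r² = 785.
Half the chord is √(r² − d²) = √(529), so the full chord is 46.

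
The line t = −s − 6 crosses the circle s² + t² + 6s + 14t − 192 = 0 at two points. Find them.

Substitute t = −s − 6:
2s² + 4s − 240 = 0  ⟹  s² + 2s − 120 = 0
s = 10 or s = −12, giving (10, −16) and (−12, 6).

(−12, 6) and (10, −16)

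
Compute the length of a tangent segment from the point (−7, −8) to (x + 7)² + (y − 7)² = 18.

3√23

Centre (−7, 7), r² = 18. |PO|² = (0)² + (−15)² = 225.
By the tangent–radius right angle, tangent length = √(|PO|² − r²) = √207 = 3√23.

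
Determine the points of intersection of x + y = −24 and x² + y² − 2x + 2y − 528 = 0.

(−22, −2) and (0, −24)

Express y = −x − 24 and substitute into the circle:
2x² + 44x = 0  ⟹  x² + 22x = 0
x = 0 or x = −22, giving (0, −24) and (−22, −2).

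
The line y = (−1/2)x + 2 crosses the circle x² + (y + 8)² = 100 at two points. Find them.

(0, 2) and (8, −2)

From the line, y = (4 − x)/2. Substituting:
5x² − 40x = 0  ⟹  x² − 8x = 0
x = 8 or x = 0, giving (8, −2) and (0, 2).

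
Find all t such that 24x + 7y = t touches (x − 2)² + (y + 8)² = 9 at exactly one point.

t = −83 or t = 67

Tangency holds when the distance from the centre (2, −8) to the line equals the radius 3:
|24·2 + 7·(−8) − t| / √625 = 3
|t − (−8)| = 3·25, so t = 67 or t = −83.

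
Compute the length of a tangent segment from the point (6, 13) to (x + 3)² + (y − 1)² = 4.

√221

Centre (−3, 1), r² = 4. |PO|² = (9)² + (12)² = 225.
By the tangent–radius right angle, tangent length = √(|PO|² − r²) = √221.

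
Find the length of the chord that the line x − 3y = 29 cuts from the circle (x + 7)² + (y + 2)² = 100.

2√10

Substitute y = (−29 + x)/3:
10x² + 80x + 70 = 0  ⟹  x² + 8x + 7 = 0
x = −1 or x = −7, giving (−1, −10) and (−7, −12).
Chord length = distance between (−1, −10) and (−7, −12) = √40 = 2√10.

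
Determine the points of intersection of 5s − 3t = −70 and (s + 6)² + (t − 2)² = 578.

From the line, t = (70 + 5s)/3. Substituting:
34s² + 748s − 782 = 0  ⟹  s² + 22s − 23 = 0
s = 1 or s = −23, giving (1, 25) and (−23, −15).

(−23, −15) and (1, 25)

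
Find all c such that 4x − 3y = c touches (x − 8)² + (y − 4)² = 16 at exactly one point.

c = 0 or c = 40

The line touches the circle iff its distance from (8, 4) is 4:
|4·8 − 3·4 − c| / √25 = 4
|c − (20)| = 4·5, so c = 40 or c = 0.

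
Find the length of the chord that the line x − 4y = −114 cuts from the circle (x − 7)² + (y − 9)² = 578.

Express y = (114 + x)/4 and substitute into the circle:
17x² − 68x − 2380 = 0  ⟹  x² − 4x − 140 = 0
x = 14 or x = −10, giving (14, 32) and (−10, 26).
Chord length = distance between (14, 32) and (−10, 26) = √612 = 6√17.

6√17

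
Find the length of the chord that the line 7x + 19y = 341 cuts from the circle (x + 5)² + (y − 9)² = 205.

√410

Centre (−5, 9), r² = 205. Perpendicular distance d from centre to line = |−205| / √410 = 205/√410.
Chord = 2√(r² − d²) = 2·√(205/2) = √410.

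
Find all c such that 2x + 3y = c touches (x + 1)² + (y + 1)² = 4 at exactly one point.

c = −5 ± 2√13

Tangency holds when the distance from the centre (−1, −1) to the line equals the radius 2:
|2·(−1) + 3·(−1) − c| / √13 = 2
|c − (−5)| = 2√13.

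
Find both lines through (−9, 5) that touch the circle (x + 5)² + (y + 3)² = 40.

3x − y = −32 and x + 3y = 6

Write the tangent as mx − y + (5 − m·(−9)) = 0 and set its distance from the centre to 2√10:
(4m − (−8))² = 40(m² + 1)
3m² − 8m − 3 = 0, so m = 3 or m = −1/3.
With m = 3: 3x − y = −32. With m = −1/3: x + 3y = 6.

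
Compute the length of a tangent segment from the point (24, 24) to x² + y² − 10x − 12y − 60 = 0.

2√141

The centre is (5, 6) and r = 11. The square of the distance from P to the centre is 361 + 324 = 685.
Power of the point: PT² = |PO|² − r² = 564, so PT = 2√141.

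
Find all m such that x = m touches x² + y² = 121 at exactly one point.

m = −11 or m = 11

The line touches the circle iff its distance from (0, 0) is 11:
|1·0 + 0·0 − m| / √1 = 11
|m| = 11, so m = 11 or m = −11.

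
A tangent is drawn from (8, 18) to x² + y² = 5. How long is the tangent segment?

With centre O = (0, 0), |OP|² = 388 and r² = 5.
The tangent meets the radius at right angles, so tangent² = |PO|² − r² = 388 − 5 = 383.

√383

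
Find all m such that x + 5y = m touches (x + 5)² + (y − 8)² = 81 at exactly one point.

Tangency holds when the distance from the centre (−5, 8) to the line equals the radius 9:
|1·(−5) + 5·8 − m| / √26 = 9
|m − (35)| = 9√26.

m = 35 ± 9√26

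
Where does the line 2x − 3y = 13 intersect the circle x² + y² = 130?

(−7, −9) and (11, 3)

Express y = (−13 + 2x)/3 and substitute into the circle:
13x² − 52x − 1001 = 0  ⟹  x² − 4x − 77 = 0
x = 11 or x = −7, giving (11, 3) and (−7, −9).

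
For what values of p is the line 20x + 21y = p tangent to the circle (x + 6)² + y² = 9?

p = −207 or p = −33

The line touches the circle iff its distance from (−6, 0) is 3:
|20·(−6) + 21·0 − p| / √841 = 3
|p − (−120)| = 3·29, so p = −33 or p = −207.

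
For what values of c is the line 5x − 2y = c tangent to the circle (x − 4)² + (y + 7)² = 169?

Tangency holds when the distance from the centre (4, −7) to the line equals the radius 13:
|5·4 − 2·(−7) − c| / √29 = 13
|c − (34)| = 13√29.

c = 34 ± 13√29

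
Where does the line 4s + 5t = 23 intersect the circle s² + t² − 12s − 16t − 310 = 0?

From the line, t = (23 − 4s)/5. Substituting:
41s² − 164s − 9061 = 0  ⟹  s² − 4s − 221 = 0
s = 17 or s = −13, giving (17, −9) and (−13, 15).

(−13, 15) and (17, −9)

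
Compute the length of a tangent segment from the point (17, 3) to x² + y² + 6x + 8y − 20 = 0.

2√101

With centre O = (−3, −4), |OP|² = 449 and r² = 45.
Power of the point: PT² = |PO|² − r² = 404, so PT = 2√101.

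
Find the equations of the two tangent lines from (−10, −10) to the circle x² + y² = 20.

A line y − (−10) = m(x − (−10)) is tangent when its distance from (0, 0) is 2√5:
(10m − (10))² = 20(m² + 1)
2m² − 5m + 2 = 0, so m = 2 or m = 1/2.
Through (−10, −10) these give 2x − y = −10 and x − 2y = 10.

2x − y = −10 and x − 2y = 10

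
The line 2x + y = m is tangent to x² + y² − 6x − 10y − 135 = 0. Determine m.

m = 11 ± 13√5

The line touches the circle iff its distance from (3, 5) is 13:
|2·3 + 1·5 − m| / √5 = 13
|m − (11)| = 13√5.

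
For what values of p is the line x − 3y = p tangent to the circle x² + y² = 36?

p = ±6√10

Tangency holds when the distance from the centre (0, 0) to the line equals the radius 6:
|1·0 − 3·0 − p| / √10 = 6
|p| = 6√10.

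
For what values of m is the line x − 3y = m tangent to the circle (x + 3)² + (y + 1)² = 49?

m = ±7√10

The line touches the circle iff its distance from (−3, −1) is 7:
|1·(−3) − 3·(−1) − m| / √10 = 7
|m| = 7√10.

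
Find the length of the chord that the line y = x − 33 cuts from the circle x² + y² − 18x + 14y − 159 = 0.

Centre (9, −7), r² = 289. Perpendicular distance d from centre to line = |−17| / √2 = 17/√2.
Half the chord is √(r² − d²) = √(289/2), so the full chord is 17√2.

17√2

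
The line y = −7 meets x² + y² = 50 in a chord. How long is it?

2

From the line, y = −7. Substituting:
x² − 1 = 0
x = 1 or x = −1, giving (1, −7) and (−1, −7).
|(1, −7) − (−1, −7)| = √((2)² + (0)²) = 2.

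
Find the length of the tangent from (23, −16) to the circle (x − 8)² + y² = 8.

Centre (8, 0), r² = 8. |PO|² = (15)² + (−16)² = 481.
Power of the point: PT² = |PO|² − r² = 473, so PT = √473.

√473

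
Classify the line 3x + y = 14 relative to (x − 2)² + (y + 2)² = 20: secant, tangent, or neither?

d² = (3·2 + 1·(−2) − (14))²/10 = 10; r² = 20.
Since d² < r², the line cuts the circle twice.

secant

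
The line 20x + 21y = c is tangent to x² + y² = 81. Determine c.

c = −261 or c = 261

For a tangent, require d(centre, line) = r = 9.
|20·0 + 21·0 − c| / √841 = 9
|c| = 9·29, so c = 261 or c = −261.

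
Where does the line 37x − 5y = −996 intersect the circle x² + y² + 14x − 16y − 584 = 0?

(−28, −8) and (−23, 29)

From the line, y = (996 + 37x)/5. Substituting:
1394x² + 71094x + 897736 = 0  ⟹  x² + 51x + 644 = 0
x = −23 or x = −28, giving (−23, 29) and (−28, −8).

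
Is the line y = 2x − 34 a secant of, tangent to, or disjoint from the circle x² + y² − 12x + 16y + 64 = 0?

disjoint

Substituting the line into the circle gives 5x² − 116x + 676 = 0.
Δ = 13456 − 13520 = −64.
No real roots: the line does not meet the circle.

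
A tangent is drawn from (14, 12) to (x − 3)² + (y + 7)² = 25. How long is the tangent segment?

√457

With centre O = (3, −7), |OP|² = 482 and r² = 25.
By the tangent–radius right angle, tangent length = √(|PO|² − r²) = √457.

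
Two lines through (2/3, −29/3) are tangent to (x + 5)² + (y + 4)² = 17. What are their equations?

x + 4y = −38 and 4x + y = −7

Write the tangent as mx − y + (−29/3 − m·(2/3)) = 0 and set its distance from the centre to √17:
(−17/3m − (17/3))² = 17(m² + 1)
4m² + 17m + 4 = 0, so m = −1/4 or m = −4.
Through (2/3, −29/3) these give x + 4y = −38 and 4x + y = −7.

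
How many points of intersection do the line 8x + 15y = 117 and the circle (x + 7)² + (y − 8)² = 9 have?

0

Substituting the line into the circle gives 289x² + 3198x + 9009 = 0.
Discriminant = (3198)² − 4·289·(9009) = −187200 < 0.
No real roots: the line does not meet the circle.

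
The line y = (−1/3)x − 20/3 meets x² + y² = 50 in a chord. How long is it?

Centre (0, 0), r² = 50. Perpendicular distance d from centre to line = |20| / √10 = 20/√10.
Half the chord is √(r² − d²) = √(10), so the full chord is 2√10.

2√10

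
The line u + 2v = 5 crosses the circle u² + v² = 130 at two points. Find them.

(−9, 7) and (11, −3)

From the line, v = (5 − u)/2. Substituting:
5u² − 10u − 495 = 0  ⟹  u² − 2u − 99 = 0
u = 11 or u = −9, giving (11, −3) and (−9, 7).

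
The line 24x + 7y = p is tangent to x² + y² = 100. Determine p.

p = −250 or p = 250

For a tangent, require d(centre, line) = r = 10.
|24·0 + 7·0 − p| / √625 = 10
|p| = 10·25, so p = 250 or p = −250.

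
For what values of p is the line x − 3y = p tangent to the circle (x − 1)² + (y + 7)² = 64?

Tangency holds when the distance from the centre (1, −7) to the line equals the radius 8:
|1·1 − 3·(−7) − p| / √10 = 8
|p − (22)| = 8√10.

p = 22 ± 8√10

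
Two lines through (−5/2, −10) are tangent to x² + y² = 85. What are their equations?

A line y − (−10) = m(x − (−5/2)) is tangent when its distance from (0, 0) is √85:
(5/2m − (10))² = 85(m² + 1)
63m² + 40m − 12 = 0, so m = 2/9 or m = −6/7.
With m = 2/9: 2x − 9y = 85. With m = −6/7: 6x + 7y = −85.

2x − 9y = 85 and 6x + 7y = −85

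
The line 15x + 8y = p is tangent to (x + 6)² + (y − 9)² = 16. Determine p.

p = −86 or p = 50

For a tangent, require d(centre, line) = r = 4.
|15·(−6) + 8·9 − p| / √289 = 4
|p − (−18)| = 4·17, so p = 50 or p = −86.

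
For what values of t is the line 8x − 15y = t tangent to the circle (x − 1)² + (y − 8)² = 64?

t = −248 or t = 24

The line touches the circle iff its distance from (1, 8) is 8:
|8·1 − 15·8 − t| / √289 = 8
|t − (−112)| = 8·17, so t = 24 or t = −248.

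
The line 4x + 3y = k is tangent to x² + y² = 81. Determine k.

k = −45 or k = 45

Tangency holds when the distance from the centre (0, 0) to the line equals the radius 9:
|4·0 + 3·0 − k| / √25 = 9
|k| = 9·5, so k = 45 or k = −45.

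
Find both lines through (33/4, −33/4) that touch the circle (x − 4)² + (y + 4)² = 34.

Write the tangent as mx − y + (−33/4 − m·(33/4)) = 0 and set its distance from the centre to √34:
(−17/4m − (17/4))² = 34(m² + 1)
15m² − 34m + 15 = 0, so m = 5/3 or m = 3/5.
Through (33/4, −33/4) these give 5x − 3y = 66 and 3x − 5y = 66.

5x − 3y = 66 and 3x − 5y = 66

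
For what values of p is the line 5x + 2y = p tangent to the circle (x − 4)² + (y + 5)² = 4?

Tangency holds when the distance from the centre (4, −5) to the line equals the radius 2:
|5·4 + 2·(−5) − p| / √29 = 2
|p − (10)| = 2√29.

p = 10 ± 2√29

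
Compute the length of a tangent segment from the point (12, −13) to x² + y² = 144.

13

Centre (0, 0), r² = 144. |PO|² = (12)² + (−13)² = 313.
Power of the point: PT² = |PO|² − r² = 169, so PT = 13.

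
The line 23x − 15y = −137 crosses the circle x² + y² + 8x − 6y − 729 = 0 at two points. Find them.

From the line, y = (137 + 23x)/15. Substituting:
754x² + 6032x − 157586 = 0  ⟹  x² + 8x − 209 = 0
x = 11 or x = −19, giving (11, 26) and (−19, −20).

(−19, −20) and (11, 26)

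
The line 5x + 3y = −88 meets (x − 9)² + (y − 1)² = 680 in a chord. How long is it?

4√34

From the line, y = (−88 − 5x)/3. Substituting:
34x² + 748x + 2890 = 0  ⟹  x² + 22x + 85 = 0
x = −5 or x = −17, giving (−5, −21) and (−17, −1).
Chord length = distance between (−5, −21) and (−17, −1) = √544 = 4√34.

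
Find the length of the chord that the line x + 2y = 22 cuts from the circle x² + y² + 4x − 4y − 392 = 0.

Substitute y = (22 − x)/2:
5x² − 20x − 1260 = 0  ⟹  x² − 4x − 252 = 0
x = 18 or x = −14, giving (18, 2) and (−14, 18).
Chord length = distance between (18, 2) and (−14, 18) = √1280 = 16√5.

16√5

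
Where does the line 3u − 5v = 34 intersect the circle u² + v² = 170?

Express v = (−34 + 3u)/5 and substitute into the circle:
34u² − 204u − 3094 = 0  ⟹  u² − 6u − 91 = 0
u = 13 or u = −7, giving (13, 1) and (−7, −11).

(−7, −11) and (13, 1)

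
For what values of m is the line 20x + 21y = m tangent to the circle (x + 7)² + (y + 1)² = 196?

m = −567 or m = 245

Tangency holds when the distance from the centre (−7, −1) to the line equals the radius 14:
|20·(−7) + 21·(−1) − m| / √841 = 14
|m − (−161)| = 14·29, so m = 245 or m = −567.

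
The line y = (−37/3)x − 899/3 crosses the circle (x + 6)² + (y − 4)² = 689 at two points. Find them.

(−26, 21) and (−23, −16)

Substitute y = (−899 − 37x)/3:
1378x² + 67522x + 824044 = 0  ⟹  x² + 49x + 598 = 0
x = −23 or x = −26, giving (−23, −16) and (−26, 21).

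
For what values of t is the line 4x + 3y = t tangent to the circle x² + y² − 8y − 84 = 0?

t = −38 or t = 62

The line touches the circle iff its distance from (0, 4) is 10:
|4·0 + 3·4 − t| / √25 = 10
|t − (12)| = 10·5, so t = 62 or t = −38.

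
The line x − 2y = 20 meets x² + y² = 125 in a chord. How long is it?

6√5

Centre (0, 0), r² = 125. Perpendicular distance d from centre to line = |−20| / √5 = 20/√5.
Half the chord is √(r² − d²) = √(45), so the full chord is 6√5.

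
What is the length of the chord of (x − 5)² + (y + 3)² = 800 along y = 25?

8

Substitute y = 25:
x² − 10x + 9 = 0
x = 9 or x = 1, giving (9, 25) and (1, 25).
|(9, 25) − (1, 25)| = √((8)² + (0)²) = 8.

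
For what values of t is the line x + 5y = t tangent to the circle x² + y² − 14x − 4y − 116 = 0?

The line touches the circle iff its distance from (7, 2) is 13:
|1·7 + 5·2 − t| / √26 = 13
|t − (17)| = 13√26.

t = 17 ± 13√26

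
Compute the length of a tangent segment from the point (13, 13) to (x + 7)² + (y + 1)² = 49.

√547

Centre (−7, −1), r² = 49. |PO|² = (20)² + (14)² = 596.
By the tangent–radius right angle, tangent length = √(|PO|² − r²) = √547.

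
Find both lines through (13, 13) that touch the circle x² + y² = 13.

2x − 3y = −13 and 3x − 2y = 13

A line y − (13) = m(x − (13)) is tangent when its distance from (0, 0) is √13:
(−13m − (−13))² = 13(m² + 1)
6m² − 13m + 6 = 0, so m = 2/3 or m = 3/2.
With m = 2/3: 2x − 3y = −13. With m = 3/2: 3x − 2y = 13.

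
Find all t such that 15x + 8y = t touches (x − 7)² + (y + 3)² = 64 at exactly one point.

t = −55 or t = 217

The line touches the circle iff its distance from (7, −3) is 8:
|15·7 + 8·(−3) − t| / √289 = 8
|t − (81)| = 8·17, so t = 217 or t = −55.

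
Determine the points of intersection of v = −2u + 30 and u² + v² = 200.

(10, 10) and (14, 2)

Express v = −2u + 30 and substitute into the circle:
5u² − 120u + 700 = 0  ⟹  u² − 24u + 140 = 0
u = 14 or u = 10, giving (14, 2) and (10, 10).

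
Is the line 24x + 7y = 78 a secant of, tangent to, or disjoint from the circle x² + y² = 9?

Substituting the line into the circle gives 625x² − 3744x + 5643 = 0.
Discriminant = (−3744)² − 4·625·(5643) = −89964 < 0.
No real roots: the line does not meet the circle.

disjoint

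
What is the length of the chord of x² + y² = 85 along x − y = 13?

Express y = x − 13 and substitute into the circle:
2x² − 26x + 84 = 0  ⟹  x² − 13x + 42 = 0
x = 7 or x = 6, giving (7, −6) and (6, −7).
|(7, −6) − (6, −7)| = √((1)² + (1)²) = √2.

√2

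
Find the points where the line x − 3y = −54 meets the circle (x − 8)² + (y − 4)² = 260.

Substitute y = (54 + x)/3:
10x² − 60x = 0  ⟹  x² − 6x = 0
x = 6 or x = 0, giving (6, 20) and (0, 18).

(0, 18) and (6, 20)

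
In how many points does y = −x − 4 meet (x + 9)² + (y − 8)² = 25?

Substituting the line into the circle gives 2x² + 42x + 200 = 0.
Discriminant = (42)² − 4·2·(200) = 164 > 0.
Two real roots: the line is a secant.

2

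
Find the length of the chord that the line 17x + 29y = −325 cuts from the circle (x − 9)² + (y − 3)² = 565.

The distance from (9, 3) to the line is 565/√1130, and r² = 565.
Chord = 2√(r² − d²) = 2·√(565/2) = √1130.

√1130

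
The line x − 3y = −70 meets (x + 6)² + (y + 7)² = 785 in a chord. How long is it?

5√10

Express y = (70 + x)/3 and substitute into the circle:
10x² + 290x + 1540 = 0  ⟹  x² + 29x + 154 = 0
x = −7 or x = −22, giving (−7, 21) and (−22, 16).
Chord length = distance between (−7, 21) and (−22, 16) = √250 = 5√10.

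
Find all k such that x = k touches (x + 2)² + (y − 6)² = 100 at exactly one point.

k = −12 or k = 8

For a tangent, require d(centre, line) = r = 10.
|1·(−2) + 0·6 − k| / √1 = 10
|k − (−2)| = 10, so k = 8 or k = −12.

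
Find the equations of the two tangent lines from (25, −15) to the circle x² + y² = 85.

A line y − (−15) = m(x − (25)) is tangent when its distance from (0, 0) is √85:
[m·(−25) − (15)]² = 85(m² + 1)
54m² + 75m + 14 = 0, so m = −2/9 or m = −7/6.
With m = −2/9: 2x + 9y = −85. With m = −7/6: 7x + 6y = 85.

2x + 9y = −85 and 7x + 6y = 85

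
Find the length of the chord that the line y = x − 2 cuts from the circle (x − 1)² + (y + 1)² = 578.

34√2

Centre (1, −1), r² = 578. Perpendicular distance d from centre to line = |0| / √2 = 0/√2.
Half the chord is √(r² − d²) = √(578), so the full chord is 34√2.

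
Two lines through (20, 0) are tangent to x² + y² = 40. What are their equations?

x − 3y = 20 and x + 3y = 20

A line y − (0) = m(x − (20)) is tangent when its distance from (0, 0) is 2√10:
[m·(−20) − (0)]² = 40(m² + 1)
9m² − 1 = 0, so m = 1/3 or m = −1/3.
With m = 1/3: x − 3y = 20. With m = −1/3: x + 3y = 20.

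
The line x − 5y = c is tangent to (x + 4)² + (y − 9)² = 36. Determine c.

Tangency holds when the distance from the centre (−4, 9) to the line equals the radius 6:
|1·(−4) − 5·9 − c| / √26 = 6
|c − (−49)| = 6√26.

c = −49 ± 6√26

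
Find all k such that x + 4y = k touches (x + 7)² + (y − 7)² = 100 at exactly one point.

Tangency holds when the distance from the centre (−7, 7) to the line equals the radius 10:
|1·(−7) + 4·7 − k| / √17 = 10
|k − (21)| = 10√17.

k = 21 ± 10√17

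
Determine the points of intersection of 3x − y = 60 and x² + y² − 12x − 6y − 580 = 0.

(13, −21) and (26, 18)

Express y = 3x − 60 and substitute into the circle:
10x² − 390x + 3380 = 0  ⟹  x² − 39x + 338 = 0
x = 26 or x = 13, giving (26, 18) and (13, −21).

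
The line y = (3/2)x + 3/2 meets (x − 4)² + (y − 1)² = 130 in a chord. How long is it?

6√13

Centre (4, 1), r² = 130. Perpendicular distance d from centre to line = |13| / √13 = 13/√13.
Half the chord is √(r² − d²) = √(117), so the full chord is 6√13.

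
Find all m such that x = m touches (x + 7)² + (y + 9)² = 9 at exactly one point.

Tangency holds when the distance from the centre (−7, −9) to the line equals the radius 3:
|1·(−7) + 0·(−9) − m| / √1 = 3
|m − (−7)| = 3, so m = −4 or m = −10.

m = −10 or m = −4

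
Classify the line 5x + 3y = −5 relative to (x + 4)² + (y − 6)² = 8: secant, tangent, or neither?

Centre (−4, 6), r² = 8. Distance² from centre to line = (3)²/34 = 9/34.
Since d² < r², the line cuts the circle twice.

secant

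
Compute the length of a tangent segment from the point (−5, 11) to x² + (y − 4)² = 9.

Centre (0, 4), r² = 9. |PO|² = (−5)² + (7)² = 74.
The tangent meets the radius at right angles, so tangent² = |PO|² − r² = 74 − 9 = 65.

√65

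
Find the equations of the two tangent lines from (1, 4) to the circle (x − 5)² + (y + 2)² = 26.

x + 5y = 21 and 5x − y = 1

A line y − (4) = m(x − (1)) is tangent when its distance from (5, −2) is √26:
[m·(4) − (−6)]² = 26(m² + 1)
5m² − 24m − 5 = 0, so m = −1/5 or m = 5.
With m = −1/5: x + 5y = 21. With m = 5: 5x − y = 1.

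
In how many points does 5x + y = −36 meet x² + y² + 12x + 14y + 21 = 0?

2

Substituting the line into the circle gives 26x² + 302x + 813 = 0.
Discriminant = (302)² − 4·26·(813) = 6652 > 0.
Two real roots: the line is a secant.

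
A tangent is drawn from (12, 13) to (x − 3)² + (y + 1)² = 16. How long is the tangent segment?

3√29

With centre O = (3, −1), |OP|² = 277 and r² = 16.
The tangent meets the radius at right angles, so tangent² = |PO|² − r² = 277 − 16 = 261.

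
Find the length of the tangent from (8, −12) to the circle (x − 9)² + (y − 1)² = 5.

Centre (9, 1), r² = 5. |PO|² = (−1)² + (−13)² = 170.
The tangent meets the radius at right angles, so tangent² = |PO|² − r² = 170 − 5 = 165.

√165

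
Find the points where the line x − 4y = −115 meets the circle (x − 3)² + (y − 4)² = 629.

(−7, 27) and (1, 29)

Substitute y = (115 + x)/4:
17x² + 102x − 119 = 0  ⟹  x² + 6x − 7 = 0
x = 1 or x = −7, giving (1, 29) and (−7, 27).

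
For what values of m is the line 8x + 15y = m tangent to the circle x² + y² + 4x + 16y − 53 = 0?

m = −323 or m = 51

For a tangent, require d(centre, line) = r = 11.
|8·(−2) + 15·(−8) − m| / √289 = 11
|m − (−136)| = 11·17, so m = 51 or m = −323.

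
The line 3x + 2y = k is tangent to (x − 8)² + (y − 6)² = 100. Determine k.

Tangency holds when the distance from the centre (8, 6) to the line equals the radius 10:
|3·8 + 2·6 − k| / √13 = 10
|k − (36)| = 10√13.

k = 36 ± 10√13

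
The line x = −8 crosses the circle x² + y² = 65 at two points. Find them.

(−8, −1) and (−8, 1)

The line gives x = −8. Substituting into the circle:
y² − 1 = 0
y = 1 or y = −1, giving (−8, 1) and (−8, −1).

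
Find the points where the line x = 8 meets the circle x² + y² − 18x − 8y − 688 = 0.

(8, −24) and (8, 32)

The line gives x = 8. Substituting into the circle:
y² − 8y − 768 = 0
y = 32 or y = −24, giving (8, 32) and (8, −24).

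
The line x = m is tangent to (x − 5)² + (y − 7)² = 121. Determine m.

The line touches the circle iff its distance from (5, 7) is 11:
|1·5 + 0·7 − m| / √1 = 11
|m − (5)| = 11, so m = 16 or m = −6.

m = −6 or m = 16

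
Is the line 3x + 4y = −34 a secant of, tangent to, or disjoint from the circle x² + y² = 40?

Centre (0, 0), r² = 40. Distance² from centre to line = (34)²/25 = 1156/25.
Since d² > r², the line lies outside the circle.

disjoint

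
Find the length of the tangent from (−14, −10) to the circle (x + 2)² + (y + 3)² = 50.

√143

The centre is (−2, −3) and r = 5√2. The square of the distance from P to the centre is 144 + 49 = 193.
The tangent meets the radius at right angles, so tangent² = |PO|² − r² = 193 − 50 = 143.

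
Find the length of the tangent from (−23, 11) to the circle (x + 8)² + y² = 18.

2√82

Centre (−8, 0), r² = 18. |PO|² = (−15)² + (11)² = 346.
Power of the point: PT² = |PO|² − r² = 328, so PT = 2√82.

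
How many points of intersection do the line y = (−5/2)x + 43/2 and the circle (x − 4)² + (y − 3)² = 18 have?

Centre (4, 3), r² = 18. Distance² from centre to line = (−17)²/29 = 289/29.
Since d² < r², the line cuts the circle twice.

2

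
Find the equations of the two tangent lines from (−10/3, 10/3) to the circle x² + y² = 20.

x − 2y = −10 and 2x − y = −10

Write the tangent as mx − y + (10/3 − m·(−10/3)) = 0 and set its distance from the centre to 2√5:
[m·(10/3) − (−10/3)]² = 20(m² + 1)
2m² − 5m + 2 = 0, so m = 1/2 or m = 2.
With m = 1/2: x − 2y = −10. With m = 2: 2x − y = −10.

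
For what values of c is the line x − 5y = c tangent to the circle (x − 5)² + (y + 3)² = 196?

c = 20 ± 14√26

The line touches the circle iff its distance from (5, −3) is 14:
|1·5 − 5·(−3) − c| / √26 = 14
|c − (20)| = 14√26.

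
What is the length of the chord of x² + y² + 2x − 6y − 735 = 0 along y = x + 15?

37√2

Express y = x + 15 and substitute into the circle:
2x² + 26x − 600 = 0  ⟹  x² + 13x − 300 = 0
x = 12 or x = −25, giving (12, 27) and (−25, −10).
Chord length = distance between (12, 27) and (−25, −10) = √2738 = 37√2.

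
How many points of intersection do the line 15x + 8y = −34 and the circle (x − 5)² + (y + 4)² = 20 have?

0

d² = (15·5 + 8·(−4) − (−34))²/289 = 5929/289; r² = 20.
Since d² > r², the line lies outside the circle.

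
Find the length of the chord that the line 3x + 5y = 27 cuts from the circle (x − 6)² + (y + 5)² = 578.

Substitute y = (27 − 3x)/5:
34x² − 612x − 10846 = 0  ⟹  x² − 18x − 319 = 0
x = 29 or x = −11, giving (29, −12) and (−11, 12).
|(29, −12) − (−11, 12)| = √((40)² + (−24)²) = 8√34.

8√34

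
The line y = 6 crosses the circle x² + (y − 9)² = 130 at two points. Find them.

From the line, y = 6. Substituting:
x² − 121 = 0
x = 11 or x = −11, giving (11, 6) and (−11, 6).

(−11, 6) and (11, 6)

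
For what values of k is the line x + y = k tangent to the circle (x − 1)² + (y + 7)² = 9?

k = −6 ± 3√2

For a tangent, require d(centre, line) = r = 3.
|1·1 + 1·(−7) − k| / √2 = 3
|k − (−6)| = 3√2.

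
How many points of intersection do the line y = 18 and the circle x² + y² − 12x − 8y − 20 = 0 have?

Substituting the line into the circle gives x² − 12x + 160 = 0.
Δ = 144 − 640 = −496.
No real roots: the line does not meet the circle.

0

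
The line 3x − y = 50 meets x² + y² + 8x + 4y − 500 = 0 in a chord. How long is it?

8√10

Express y = 3x − 50 and substitute into the circle:
10x² − 280x + 1800 = 0  ⟹  x² − 28x + 180 = 0
x = 18 or x = 10, giving (18, 4) and (10, −20).
Chord length = distance between (18, 4) and (10, −20) = √640 = 8√10.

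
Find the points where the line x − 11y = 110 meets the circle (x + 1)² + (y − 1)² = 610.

Substitute y = (−110 + x)/11:
122x² − 59048 = 0  ⟹  x² − 484 = 0
x = 22 or x = −22, giving (22, −8) and (−22, −12).

(−22, −12) and (22, −8)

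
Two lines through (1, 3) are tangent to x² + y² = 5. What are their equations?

Write the tangent as mx − y + (3 − m·(1)) = 0 and set its distance from the centre to √5:
[m·(−1) − (−3)]² = 5(m² + 1)
2m² + 3m − 2 = 0, so m = −2 or m = 1/2.
Through (1, 3) these give 2x + y = 5 and x − 2y = −5.

2x + y = 5 and x − 2y = −5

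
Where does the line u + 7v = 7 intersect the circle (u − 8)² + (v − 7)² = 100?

Express v = (7 − u)/7 and substitute into the circle:
50u² − 700u = 0  ⟹  u² − 14u = 0
u = 14 or u = 0, giving (14, −1) and (0, 1).

(0, 1) and (14, −1)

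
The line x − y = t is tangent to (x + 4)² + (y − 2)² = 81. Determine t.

t = −6 ± 9√2

The line touches the circle iff its distance from (−4, 2) is 9:
|1·(−4) − 1·2 − t| / √2 = 9
|t − (−6)| = 9√2.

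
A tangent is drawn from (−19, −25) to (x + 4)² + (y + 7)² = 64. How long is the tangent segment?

√485

Centre (−4, −7), r² = 64. |PO|² = (−15)² + (−18)² = 549.
The tangent meets the radius at right angles, so tangent² = |PO|² − r² = 549 − 64 = 485.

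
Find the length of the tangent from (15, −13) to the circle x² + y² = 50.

2√86

The centre is (0, 0) and r = 5√2. The square of the distance from P to the centre is 225 + 169 = 394.
By the tangent–radius right angle, tangent length = √(|PO|² − r²) = √344 = 2√86.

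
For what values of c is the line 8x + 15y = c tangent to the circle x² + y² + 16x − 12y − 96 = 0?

The line touches the circle iff its distance from (−8, 6) is 14:
|8·(−8) + 15·6 − c| / √289 = 14
|c − (26)| = 14·17, so c = 264 or c = −212.

c = −212 or c = 264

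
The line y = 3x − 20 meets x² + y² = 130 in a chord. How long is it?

The distance from (0, 0) to the line is 20/√10, and r² = 130.
Half the chord is √(r² − d²) = √(90), so the full chord is 6√10.

6√10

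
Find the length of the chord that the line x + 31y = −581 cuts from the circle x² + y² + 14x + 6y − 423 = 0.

√962

From the line, y = (−581 − x)/31. Substituting:
962x² + 14430x − 177008 = 0  ⟹  x² + 15x − 184 = 0
x = 8 or x = −23, giving (8, −19) and (−23, −18).
|(8, −19) − (−23, −18)| = √((31)² + (−1)²) = √962.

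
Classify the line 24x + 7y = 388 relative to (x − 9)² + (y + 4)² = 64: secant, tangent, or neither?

d² = (24·9 + 7·(−4) − (388))²/625 = 64; r² = 64.
Since d² = r², the line is tangent.

tangent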